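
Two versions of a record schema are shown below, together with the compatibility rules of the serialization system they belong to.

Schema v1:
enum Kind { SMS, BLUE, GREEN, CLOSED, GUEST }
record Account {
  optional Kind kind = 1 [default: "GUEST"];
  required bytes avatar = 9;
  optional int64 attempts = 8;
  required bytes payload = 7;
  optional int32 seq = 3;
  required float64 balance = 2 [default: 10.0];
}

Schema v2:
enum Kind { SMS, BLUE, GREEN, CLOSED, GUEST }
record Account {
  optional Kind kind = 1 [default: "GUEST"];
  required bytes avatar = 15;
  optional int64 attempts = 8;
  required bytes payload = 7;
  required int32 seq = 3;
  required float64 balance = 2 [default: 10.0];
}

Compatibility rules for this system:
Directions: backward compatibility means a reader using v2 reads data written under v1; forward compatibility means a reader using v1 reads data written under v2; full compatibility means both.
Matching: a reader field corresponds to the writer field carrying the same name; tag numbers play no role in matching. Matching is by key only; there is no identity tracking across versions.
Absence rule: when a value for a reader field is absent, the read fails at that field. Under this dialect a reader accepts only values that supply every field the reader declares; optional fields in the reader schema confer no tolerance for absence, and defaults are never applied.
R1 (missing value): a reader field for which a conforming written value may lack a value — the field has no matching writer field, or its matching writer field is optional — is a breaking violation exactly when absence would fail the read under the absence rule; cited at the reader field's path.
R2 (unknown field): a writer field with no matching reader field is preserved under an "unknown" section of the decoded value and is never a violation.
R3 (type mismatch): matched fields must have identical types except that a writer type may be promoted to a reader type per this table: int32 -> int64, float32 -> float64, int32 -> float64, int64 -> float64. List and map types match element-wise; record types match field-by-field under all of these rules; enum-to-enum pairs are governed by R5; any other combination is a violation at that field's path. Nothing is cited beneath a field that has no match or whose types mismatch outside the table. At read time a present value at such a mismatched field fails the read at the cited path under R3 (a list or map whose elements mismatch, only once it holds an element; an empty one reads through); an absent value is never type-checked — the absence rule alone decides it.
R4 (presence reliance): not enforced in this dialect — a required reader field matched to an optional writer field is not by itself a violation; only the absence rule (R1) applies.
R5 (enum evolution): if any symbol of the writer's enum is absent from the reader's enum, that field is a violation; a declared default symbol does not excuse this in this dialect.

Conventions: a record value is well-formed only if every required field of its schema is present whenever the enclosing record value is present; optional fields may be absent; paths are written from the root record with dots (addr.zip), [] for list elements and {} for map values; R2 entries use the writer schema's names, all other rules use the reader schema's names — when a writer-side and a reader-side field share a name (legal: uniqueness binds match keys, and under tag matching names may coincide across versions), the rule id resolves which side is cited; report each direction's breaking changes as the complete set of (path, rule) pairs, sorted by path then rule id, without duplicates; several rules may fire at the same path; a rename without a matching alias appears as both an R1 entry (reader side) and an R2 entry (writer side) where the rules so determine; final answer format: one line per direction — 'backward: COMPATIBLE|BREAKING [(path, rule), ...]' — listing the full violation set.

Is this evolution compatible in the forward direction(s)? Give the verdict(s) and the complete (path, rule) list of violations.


forward: BREAKING [(attempts, R1), (kind, R1)]

each type pair in Account: writer, then reader
forward on Account — v1 reading data written by v2:
  kind: paired with writer kind (Kind -> Kind; writer optional)
  avatar: paired with writer avatar (bytes -> bytes; writer required)
  attempts: paired with writer attempts (int64 -> int64; writer optional)
  payload: paired with writer payload (bytes -> bytes; writer required)
  seq: paired with writer seq (int32 -> int32; writer required)
  balance: paired with writer balance (float64 -> float64; writer required)
  violation R1 at attempts
  violation R1 at kind
  forward on Account therefore BREAKING (2)
the rest of the Account diff is inert for this question:
  field avatar in record Account: tag 9 changed to 15 -> inert for the asked Account verdict: nothing fires


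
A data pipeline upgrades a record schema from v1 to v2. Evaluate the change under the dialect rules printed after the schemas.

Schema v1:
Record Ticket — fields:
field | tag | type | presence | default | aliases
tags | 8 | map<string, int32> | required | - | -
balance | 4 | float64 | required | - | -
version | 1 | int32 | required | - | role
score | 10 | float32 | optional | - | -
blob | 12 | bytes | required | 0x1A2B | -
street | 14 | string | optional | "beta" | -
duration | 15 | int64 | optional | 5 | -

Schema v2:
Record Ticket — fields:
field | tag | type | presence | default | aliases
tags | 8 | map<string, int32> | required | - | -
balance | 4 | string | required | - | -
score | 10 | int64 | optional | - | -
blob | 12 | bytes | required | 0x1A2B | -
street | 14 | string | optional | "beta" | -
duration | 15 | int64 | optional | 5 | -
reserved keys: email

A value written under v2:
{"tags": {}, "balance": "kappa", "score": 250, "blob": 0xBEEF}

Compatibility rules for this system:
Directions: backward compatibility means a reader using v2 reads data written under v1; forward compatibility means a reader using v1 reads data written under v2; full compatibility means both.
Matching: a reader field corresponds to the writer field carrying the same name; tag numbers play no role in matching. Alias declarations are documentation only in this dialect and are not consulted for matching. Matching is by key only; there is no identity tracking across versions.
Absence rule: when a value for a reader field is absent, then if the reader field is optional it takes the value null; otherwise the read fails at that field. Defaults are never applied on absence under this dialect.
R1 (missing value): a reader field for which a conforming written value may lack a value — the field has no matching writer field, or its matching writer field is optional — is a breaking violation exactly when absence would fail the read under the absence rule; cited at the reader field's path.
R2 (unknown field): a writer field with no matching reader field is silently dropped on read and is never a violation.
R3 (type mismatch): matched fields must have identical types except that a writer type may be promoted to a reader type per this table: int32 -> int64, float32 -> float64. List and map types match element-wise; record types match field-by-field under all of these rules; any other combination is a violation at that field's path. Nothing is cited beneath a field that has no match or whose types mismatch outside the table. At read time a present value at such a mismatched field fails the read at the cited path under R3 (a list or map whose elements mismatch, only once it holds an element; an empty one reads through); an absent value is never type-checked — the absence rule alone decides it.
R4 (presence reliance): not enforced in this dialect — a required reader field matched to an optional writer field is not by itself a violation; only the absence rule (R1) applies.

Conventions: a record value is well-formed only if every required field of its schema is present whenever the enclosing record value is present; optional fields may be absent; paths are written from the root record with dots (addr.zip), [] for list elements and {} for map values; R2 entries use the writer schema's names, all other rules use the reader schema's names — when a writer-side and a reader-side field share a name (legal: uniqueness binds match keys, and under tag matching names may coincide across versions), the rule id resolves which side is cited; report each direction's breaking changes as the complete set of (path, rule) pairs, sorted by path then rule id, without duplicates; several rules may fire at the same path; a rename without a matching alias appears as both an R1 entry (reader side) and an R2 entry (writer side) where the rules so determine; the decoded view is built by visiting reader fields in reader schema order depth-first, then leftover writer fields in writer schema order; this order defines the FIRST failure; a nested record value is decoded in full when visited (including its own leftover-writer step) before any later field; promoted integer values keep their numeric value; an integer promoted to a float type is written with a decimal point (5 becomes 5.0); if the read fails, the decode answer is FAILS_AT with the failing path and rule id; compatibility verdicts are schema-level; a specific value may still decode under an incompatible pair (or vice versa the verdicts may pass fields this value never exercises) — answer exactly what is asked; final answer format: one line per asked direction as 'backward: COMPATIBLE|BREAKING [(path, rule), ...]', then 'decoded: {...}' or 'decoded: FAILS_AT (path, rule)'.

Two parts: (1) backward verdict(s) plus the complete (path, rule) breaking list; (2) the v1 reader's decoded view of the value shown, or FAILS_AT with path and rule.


backward: BREAKING [(balance, R3), (score, R3)]; decoded: FAILS_AT (balance, R3)

arrows below run writer -> reader for Ticket
backward pass over Ticket, reader schema v2, writer schema v1:
  tags: paired with writer tags (map<string, int32> -> map<string, int32>; writer required)
  balance: paired with writer balance (float64 -> string; writer required)
  score: paired with writer score (float32 -> int64; writer optional)
  blob: paired with writer blob (bytes -> bytes; writer required)
  street: paired with writer street (string -> string; writer optional)
  duration: paired with writer duration (int64 -> int64; writer optional)
  writer version: unknown to reader
  rule R3 violated at balance
  rule R3 violated at score
  => backward: BREAKING (2)
migrating the Ticket value to v1:
  tags := {}
  read fails at balance under R3
  => FAILS_AT (balance, R3)
the other Ticket changes do not affect what is asked:
  removed field version from record Ticket -> fires only in the forward direction of Ticket, which is not asked here


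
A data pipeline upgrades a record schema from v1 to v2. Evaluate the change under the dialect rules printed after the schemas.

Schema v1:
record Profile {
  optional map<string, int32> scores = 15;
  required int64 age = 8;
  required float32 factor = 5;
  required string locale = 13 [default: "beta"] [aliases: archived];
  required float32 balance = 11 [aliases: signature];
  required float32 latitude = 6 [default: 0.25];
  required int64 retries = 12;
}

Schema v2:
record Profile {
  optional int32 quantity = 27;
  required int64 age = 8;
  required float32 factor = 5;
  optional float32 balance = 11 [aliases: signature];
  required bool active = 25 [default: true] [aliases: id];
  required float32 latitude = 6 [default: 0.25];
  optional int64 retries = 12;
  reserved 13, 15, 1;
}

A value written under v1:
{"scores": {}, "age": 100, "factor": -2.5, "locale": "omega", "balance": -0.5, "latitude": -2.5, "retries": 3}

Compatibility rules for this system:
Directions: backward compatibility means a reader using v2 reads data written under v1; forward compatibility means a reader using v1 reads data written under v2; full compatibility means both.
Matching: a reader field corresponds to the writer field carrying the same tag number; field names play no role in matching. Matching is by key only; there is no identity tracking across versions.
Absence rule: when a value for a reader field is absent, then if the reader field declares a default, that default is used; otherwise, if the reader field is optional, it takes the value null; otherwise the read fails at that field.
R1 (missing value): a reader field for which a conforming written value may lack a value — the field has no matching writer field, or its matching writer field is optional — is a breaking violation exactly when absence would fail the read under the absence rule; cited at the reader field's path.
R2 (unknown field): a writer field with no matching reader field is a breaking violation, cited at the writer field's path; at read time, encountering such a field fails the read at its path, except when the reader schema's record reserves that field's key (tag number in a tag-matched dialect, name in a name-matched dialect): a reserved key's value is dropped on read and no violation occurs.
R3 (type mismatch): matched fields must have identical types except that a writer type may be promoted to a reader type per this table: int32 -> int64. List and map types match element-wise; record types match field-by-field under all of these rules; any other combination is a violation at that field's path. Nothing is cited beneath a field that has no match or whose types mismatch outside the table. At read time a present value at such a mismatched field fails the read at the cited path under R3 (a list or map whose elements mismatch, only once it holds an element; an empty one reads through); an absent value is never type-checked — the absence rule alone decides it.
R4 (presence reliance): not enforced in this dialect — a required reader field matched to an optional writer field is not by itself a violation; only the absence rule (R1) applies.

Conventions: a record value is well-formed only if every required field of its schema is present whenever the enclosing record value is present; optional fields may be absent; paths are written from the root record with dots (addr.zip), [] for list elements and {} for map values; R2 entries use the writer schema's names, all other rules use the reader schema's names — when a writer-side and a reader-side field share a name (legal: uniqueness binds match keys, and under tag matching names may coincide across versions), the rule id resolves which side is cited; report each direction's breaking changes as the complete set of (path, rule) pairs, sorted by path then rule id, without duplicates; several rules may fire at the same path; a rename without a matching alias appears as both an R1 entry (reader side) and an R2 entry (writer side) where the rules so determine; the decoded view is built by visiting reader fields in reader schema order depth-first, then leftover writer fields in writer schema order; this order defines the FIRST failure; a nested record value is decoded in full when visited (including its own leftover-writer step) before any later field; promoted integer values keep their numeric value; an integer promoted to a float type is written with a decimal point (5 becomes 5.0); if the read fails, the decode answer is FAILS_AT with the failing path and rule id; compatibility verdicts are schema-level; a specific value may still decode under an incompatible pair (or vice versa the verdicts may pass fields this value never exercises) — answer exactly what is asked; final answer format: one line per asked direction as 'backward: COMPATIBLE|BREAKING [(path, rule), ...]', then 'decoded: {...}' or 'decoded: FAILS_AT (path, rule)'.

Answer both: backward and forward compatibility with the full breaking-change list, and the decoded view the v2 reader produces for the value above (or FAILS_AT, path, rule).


backward: COMPATIBLE []; forward: BREAKING [(active, R2), (balance, R1), (quantity, R2), (retries, R1)]; decoded: {"quantity": null, "age": 100, "factor": -2.5, "balance": -0.5, "active": true, "latitude": -2.5, "retries": 3}

arrows below run writer -> reader for Profile
backward for Profile (reader v2, writer v1):
  no writer field matches reader quantity
  age <- age (int64 -> int64, writer required)
  factor <- factor (float32 -> float32, writer required)
  balance <- balance (float32 -> float32, writer required)
  no writer field matches reader active
  latitude <- latitude (float32 -> float32, writer required)
  retries <- retries (int64 -> int64, writer required)
  writer field scores has no reader counterpart
  writer field locale has no reader counterpart
  => backward verdict for Profile: COMPATIBLE, no violations
forward for Profile (reader v1, writer v2):
  no writer field matches reader scores
  age <- age (int64 -> int64, writer required)
  factor <- factor (float32 -> float32, writer required)
  no writer field matches reader locale
  balance <- balance (float32 -> float32, writer optional)
  latitude <- latitude (float32 -> float32, writer required)
  retries <- retries (int64 -> int64, writer optional)
  writer field quantity has no reader counterpart
  writer field active has no reader counterpart
  R2 fires at active
  R1 fires at balance
  R2 fires at quantity
  R1 fires at retries
  forward on Profile therefore BREAKING (4)
decode walk for Profile under reader schema v2:
  quantity := null (absent, optional -> null)
  age := 100
  factor := -2.5
  balance := -0.5
  active := true (absent -> default)
  latitude := -2.5
  retries := 3
  writer scores: reserved -> dropped
  writer locale: reserved -> dropped
  => decoded: {"quantity": null, "age": 100, "factor": -2.5, "balance": -0.5, "active": true, "latitude": -2.5, "retries": 3}


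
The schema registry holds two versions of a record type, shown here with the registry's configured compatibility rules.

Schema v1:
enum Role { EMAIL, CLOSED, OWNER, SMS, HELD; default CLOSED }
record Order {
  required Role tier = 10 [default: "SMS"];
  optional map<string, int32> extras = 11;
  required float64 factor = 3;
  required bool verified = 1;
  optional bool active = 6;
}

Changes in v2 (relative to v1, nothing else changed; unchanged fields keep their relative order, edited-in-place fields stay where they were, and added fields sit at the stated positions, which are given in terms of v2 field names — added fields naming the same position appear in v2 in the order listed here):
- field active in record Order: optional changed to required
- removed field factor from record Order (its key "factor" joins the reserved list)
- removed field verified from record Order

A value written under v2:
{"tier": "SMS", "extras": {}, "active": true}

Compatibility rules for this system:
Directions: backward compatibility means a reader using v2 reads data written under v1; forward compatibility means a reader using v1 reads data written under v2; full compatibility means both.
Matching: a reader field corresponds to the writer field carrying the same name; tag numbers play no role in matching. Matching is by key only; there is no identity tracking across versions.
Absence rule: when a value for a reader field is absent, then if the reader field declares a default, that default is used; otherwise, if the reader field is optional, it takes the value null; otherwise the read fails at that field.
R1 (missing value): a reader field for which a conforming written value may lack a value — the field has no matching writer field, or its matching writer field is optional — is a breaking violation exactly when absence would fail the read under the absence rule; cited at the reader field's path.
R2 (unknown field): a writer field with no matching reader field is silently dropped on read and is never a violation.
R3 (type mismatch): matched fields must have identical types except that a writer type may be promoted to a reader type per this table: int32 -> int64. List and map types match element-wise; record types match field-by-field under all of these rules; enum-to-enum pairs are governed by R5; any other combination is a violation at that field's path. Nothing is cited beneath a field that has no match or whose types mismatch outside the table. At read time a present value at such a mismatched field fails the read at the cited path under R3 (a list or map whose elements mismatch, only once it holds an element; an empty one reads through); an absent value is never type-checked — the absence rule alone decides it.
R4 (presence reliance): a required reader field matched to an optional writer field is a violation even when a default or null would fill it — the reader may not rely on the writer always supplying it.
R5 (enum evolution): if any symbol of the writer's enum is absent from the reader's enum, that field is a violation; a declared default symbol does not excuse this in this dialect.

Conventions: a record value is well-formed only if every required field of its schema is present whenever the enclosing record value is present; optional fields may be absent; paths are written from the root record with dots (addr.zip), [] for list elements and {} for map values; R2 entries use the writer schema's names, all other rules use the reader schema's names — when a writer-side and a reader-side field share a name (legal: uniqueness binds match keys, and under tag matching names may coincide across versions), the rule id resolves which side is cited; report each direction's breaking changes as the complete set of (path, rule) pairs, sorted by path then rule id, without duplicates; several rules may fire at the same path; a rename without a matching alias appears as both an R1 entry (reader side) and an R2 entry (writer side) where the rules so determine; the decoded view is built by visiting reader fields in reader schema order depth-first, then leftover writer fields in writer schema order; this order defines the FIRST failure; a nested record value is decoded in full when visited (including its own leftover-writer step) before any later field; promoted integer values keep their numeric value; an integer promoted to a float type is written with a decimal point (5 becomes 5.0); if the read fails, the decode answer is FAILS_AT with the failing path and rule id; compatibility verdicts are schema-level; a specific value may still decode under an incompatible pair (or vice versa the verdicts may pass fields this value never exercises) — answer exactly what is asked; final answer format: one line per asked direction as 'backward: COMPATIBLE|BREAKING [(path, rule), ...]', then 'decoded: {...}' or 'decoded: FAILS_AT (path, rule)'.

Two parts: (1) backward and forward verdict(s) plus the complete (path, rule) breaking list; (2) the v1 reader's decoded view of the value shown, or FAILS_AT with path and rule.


in Order below, arrows point writer -> reader
backward on Order — v2 reading data written by v1:
  Role -> Role, writer required: tier aligns to tier
  map<string, int32> -> map<string, int32>, writer optional: extras aligns to extras
  bool -> bool, writer optional: active aligns to active
  writer field factor has no reader counterpart
  writer field verified has no reader counterpart
  breaking: (active, R1)
  breaking: (active, R4)
  backward on Order therefore BREAKING (2)
forward on Order — v1 reading data written by v2:
  Role -> Role, writer required: tier aligns to tier
  map<string, int32> -> map<string, int32>, writer optional: extras aligns to extras
  factor: no writer-side match
  verified: no writer-side match
  bool -> bool, writer required: active aligns to active
  breaking: (factor, R1)
  breaking: (verified, R1)
  forward on Order therefore BREAKING (2)
decode (reader v1):
  tier := "SMS"
  extras := {}
  read fails at factor under R1 (no fill)
  => FAILS_AT (factor, R1)

backward: BREAKING [(active, R1), (active, R4)]; forward: BREAKING [(factor, R1), (verified, R1)]; decoded: FAILS_AT (factor, R1)


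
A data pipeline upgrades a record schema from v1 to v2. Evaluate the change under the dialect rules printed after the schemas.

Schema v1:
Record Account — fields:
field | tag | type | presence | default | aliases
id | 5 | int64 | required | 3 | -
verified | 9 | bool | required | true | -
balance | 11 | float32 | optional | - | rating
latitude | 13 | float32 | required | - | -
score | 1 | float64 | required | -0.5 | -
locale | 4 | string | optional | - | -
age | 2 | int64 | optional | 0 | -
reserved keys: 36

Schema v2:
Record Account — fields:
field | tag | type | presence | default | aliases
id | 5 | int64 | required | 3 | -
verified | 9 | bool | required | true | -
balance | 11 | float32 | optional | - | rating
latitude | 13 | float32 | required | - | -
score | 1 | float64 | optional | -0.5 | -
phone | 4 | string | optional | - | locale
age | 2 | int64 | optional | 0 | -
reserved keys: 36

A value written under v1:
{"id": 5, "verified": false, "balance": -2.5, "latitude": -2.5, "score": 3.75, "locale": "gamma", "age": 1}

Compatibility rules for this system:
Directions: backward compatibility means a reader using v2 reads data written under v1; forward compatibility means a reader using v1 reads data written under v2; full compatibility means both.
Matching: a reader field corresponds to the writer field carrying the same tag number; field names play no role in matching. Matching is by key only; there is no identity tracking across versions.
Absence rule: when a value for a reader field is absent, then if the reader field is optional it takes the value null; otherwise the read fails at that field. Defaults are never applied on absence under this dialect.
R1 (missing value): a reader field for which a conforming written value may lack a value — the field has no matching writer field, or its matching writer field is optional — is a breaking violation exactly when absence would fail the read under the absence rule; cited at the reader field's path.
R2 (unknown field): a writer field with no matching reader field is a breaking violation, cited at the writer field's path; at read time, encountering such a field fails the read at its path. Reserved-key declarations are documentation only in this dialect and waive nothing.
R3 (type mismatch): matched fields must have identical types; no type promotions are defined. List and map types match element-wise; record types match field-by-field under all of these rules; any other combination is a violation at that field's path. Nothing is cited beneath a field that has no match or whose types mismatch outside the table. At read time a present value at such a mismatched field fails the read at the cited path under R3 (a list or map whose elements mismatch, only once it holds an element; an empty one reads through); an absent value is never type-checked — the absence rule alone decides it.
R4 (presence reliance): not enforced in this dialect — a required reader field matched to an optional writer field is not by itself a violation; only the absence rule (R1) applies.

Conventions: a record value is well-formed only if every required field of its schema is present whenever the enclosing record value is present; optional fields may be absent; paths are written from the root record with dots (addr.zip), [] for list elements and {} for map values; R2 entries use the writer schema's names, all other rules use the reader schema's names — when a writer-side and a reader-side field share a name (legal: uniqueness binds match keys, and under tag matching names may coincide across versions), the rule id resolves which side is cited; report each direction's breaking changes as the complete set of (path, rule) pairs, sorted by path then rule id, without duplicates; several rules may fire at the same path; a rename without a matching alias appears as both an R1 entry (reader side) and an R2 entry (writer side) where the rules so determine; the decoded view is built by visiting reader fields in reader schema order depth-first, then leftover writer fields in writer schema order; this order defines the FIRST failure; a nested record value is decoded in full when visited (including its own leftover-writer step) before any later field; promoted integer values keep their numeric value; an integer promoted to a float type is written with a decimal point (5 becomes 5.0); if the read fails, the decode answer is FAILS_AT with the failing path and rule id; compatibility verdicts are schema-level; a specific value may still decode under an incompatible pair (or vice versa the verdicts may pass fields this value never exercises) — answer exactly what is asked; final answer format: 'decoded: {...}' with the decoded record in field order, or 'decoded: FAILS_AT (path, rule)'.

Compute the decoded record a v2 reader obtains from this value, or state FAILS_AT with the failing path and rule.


arrows below run writer -> reader for Account
decoding the Account value with the v2 reader:
  id := 5
  verified := false
  balance := -2.5
  latitude := -2.5
  score := 3.75
  phone := "gamma" (from writer locale)
  age := 1
  => decoded: {"id": 5, "verified": false, "balance": -2.5, "latitude": -2.5, "score": 3.75, "phone": "gamma", "age": 1}
checking off the Account differences that do not matter here:
  field score in record Account: required changed to optional -> a verdict-level change on Account — the shown value reads the same

decoded: {"id": 5, "verified": false, "balance": -2.5, "latitude": -2.5, "score": 3.75, "phone": "gamma", "age": 1}


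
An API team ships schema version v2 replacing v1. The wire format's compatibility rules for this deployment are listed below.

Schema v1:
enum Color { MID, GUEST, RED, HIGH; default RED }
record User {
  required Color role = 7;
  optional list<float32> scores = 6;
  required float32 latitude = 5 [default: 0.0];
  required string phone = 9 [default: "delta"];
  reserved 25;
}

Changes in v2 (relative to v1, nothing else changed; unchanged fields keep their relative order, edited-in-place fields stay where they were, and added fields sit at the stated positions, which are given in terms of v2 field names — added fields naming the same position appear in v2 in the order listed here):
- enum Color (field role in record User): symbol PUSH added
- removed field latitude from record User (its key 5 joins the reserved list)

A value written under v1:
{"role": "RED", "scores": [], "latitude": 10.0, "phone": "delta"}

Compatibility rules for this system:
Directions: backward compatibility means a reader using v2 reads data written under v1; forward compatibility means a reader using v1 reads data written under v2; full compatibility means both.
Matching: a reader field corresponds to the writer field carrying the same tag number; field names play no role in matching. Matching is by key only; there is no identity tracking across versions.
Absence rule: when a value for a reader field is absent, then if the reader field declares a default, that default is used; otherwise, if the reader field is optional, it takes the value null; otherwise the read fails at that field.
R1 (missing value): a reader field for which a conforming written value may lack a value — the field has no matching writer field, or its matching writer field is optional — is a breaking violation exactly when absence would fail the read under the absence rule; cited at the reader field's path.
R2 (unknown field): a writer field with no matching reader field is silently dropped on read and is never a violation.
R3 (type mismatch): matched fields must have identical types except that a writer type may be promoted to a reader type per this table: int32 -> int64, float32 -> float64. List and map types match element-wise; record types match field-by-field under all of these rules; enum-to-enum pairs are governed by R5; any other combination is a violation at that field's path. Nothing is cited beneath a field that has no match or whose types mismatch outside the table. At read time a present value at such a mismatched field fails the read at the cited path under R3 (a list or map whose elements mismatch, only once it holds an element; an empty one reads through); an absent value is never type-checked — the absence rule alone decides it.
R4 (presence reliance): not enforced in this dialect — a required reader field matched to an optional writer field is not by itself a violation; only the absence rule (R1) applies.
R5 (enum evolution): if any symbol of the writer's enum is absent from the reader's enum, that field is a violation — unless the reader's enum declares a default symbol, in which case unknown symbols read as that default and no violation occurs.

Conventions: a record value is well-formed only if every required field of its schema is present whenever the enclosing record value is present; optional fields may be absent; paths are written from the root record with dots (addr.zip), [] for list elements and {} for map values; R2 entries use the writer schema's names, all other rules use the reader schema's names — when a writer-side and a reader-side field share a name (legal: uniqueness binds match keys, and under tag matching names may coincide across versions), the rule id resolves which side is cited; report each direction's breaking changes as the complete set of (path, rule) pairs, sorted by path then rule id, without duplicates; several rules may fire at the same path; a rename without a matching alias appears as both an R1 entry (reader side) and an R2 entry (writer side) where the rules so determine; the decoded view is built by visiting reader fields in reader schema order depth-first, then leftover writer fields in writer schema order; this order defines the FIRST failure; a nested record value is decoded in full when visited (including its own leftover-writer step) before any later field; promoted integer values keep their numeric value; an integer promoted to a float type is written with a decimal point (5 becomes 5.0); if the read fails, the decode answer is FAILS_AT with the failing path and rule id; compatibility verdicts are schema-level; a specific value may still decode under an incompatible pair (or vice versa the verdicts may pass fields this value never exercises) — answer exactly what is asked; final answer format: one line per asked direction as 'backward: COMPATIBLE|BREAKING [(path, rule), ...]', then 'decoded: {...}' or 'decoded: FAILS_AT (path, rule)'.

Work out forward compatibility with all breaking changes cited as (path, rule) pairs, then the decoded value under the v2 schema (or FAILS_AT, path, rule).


forward: COMPATIBLE []; decoded: {"role": "RED", "scores": [], "phone": "delta"}

each type pair in User: writer, then reader
forward for User (reader v1, writer v2):
  role: Color -> Color, writer required; from role
  scores: list<float32> -> list<float32>, writer optional; from scores
  latitude: no writer match
  phone: string -> string, writer required; from phone
  => forward: COMPATIBLE
decoding the User value with the v2 reader:
  role := "RED"
  scores := []
  phone := "delta"
  writer latitude: unknown -> dropped
  => decoded: {"role": "RED", "scores": [], "phone": "delta"}
remaining User differences; none change what is asked:
  enum Color (field role in record User): symbol PUSH added -> inert for the asked User verdict: nothing fires


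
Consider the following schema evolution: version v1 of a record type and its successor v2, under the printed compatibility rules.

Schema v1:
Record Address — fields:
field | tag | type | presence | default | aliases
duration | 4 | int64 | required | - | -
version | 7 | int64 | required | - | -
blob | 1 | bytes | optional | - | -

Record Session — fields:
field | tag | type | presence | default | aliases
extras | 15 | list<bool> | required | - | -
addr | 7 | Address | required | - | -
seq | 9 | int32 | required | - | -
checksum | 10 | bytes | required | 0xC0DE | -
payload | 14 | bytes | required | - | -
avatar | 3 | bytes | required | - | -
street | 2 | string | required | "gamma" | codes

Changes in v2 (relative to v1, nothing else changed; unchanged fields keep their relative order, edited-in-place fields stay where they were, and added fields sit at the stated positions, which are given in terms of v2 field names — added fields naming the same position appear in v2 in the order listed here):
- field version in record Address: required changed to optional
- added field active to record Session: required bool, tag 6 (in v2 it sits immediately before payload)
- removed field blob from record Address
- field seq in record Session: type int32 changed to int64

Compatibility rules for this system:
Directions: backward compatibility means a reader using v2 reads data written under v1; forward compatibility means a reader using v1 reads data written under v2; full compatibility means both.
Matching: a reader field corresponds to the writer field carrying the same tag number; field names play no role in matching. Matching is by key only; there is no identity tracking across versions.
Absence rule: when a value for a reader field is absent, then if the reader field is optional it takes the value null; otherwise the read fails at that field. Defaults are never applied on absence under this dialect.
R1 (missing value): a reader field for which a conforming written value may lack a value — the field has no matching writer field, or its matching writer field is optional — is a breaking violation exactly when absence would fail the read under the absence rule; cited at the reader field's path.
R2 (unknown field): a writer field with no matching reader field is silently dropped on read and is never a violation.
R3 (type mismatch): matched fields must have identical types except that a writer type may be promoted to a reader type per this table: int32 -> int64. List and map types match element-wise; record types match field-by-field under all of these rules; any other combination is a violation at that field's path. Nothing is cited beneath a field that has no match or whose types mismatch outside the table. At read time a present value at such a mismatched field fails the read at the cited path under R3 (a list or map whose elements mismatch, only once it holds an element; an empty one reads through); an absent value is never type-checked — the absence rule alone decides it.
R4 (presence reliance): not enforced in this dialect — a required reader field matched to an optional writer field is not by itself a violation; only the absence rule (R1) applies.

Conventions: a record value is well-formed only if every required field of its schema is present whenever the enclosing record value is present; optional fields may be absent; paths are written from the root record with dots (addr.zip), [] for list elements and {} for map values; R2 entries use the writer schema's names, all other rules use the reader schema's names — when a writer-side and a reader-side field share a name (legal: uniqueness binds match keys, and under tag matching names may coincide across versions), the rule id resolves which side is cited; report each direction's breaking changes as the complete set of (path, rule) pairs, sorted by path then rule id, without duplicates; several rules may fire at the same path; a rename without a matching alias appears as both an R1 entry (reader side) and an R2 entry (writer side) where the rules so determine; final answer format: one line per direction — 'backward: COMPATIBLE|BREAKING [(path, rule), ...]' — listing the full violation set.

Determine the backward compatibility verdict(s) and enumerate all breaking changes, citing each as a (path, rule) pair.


the writer's type comes first in each Session pair
backward analysis of Session with v2 as reader and v1 as writer:
  extras: list<bool> -> list<bool>, writer required; from extras
  addr: Address -> Address, writer required; from addr
  seq: int32 -> int64, writer required; from seq
  checksum: bytes -> bytes, writer required; from checksum
  active: no writer-side match
  payload: bytes -> bytes, writer required; from payload
  avatar: bytes -> bytes, writer required; from avatar
  street: string -> string, writer required; from street
  addr.duration: int64 -> int64, writer required; from addr.duration
  addr.version: int64 -> int64, writer required; from addr.version
  addr.blob (writer side), unknown to reader
  breaking: (active, R1)
  backward on Session therefore BREAKING (1)
the other Session changes do not affect what is asked:
  field version in record Address: required changed to optional -> matters only for Session's forward compatibility — outside the asked direction
  removed field blob from record Address -> inert for the asked Session verdict: nothing fires
  field seq in record Session: type int32 changed to int64 -> matters only for Session's forward compatibility — outside the asked direction

backward: BREAKING [(active, R1)]
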